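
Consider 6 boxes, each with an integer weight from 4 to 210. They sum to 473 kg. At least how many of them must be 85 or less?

1

Each value above 85 is at least 86, contributing at least 86 − 4 = 82 above the floor 4.
The sum exceeds the floor total 24 by 449, so at most ⌊449/82⌋ = 5 exceed 85, and at least 1 are ≤ 85.
Exactly 1 works: 1 value at 4 and 5 at 86 total 434; raise one of the low values by 39 (still ≤ 85) to hit 473.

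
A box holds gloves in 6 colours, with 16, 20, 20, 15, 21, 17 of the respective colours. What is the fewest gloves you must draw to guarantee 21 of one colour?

In the worst case you take as many as possible of each colour without reaching 21: 16 + 20 + 20 + 15 + 20 + 17 = 108.
The next one must give 21 of some colour, so 108 + 1 = 109.

109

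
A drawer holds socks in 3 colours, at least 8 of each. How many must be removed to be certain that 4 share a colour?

You could draw 3 of every colour without reaching 4 of any — 9 in all.
One more forces 4 of some colour, so 9 + 1 = 10.

10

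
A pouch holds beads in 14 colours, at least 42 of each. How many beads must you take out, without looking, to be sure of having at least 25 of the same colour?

In the worst case you draw 24 of each of the 14 colours: 14 × 24 = 336.
One more forces 25 of some colour, so 336 + 1 = 337.

337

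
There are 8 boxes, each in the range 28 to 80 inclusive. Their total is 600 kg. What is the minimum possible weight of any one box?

40

To make one box as small as possible, make the other 7 as large as possible.
The other 7 contribute at most 7 × 80 = 560, leaving at least 600 − 560 = 40.
Since 40 ≥ 28, this is achievable: one at 40 and 7 at 80.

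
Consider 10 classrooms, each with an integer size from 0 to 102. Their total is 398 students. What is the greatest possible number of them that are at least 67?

5

If k of the values are ≥ 67, the total is ≥ 67k + 0(10 − k).
Setting 67k + 0(10 − k) ≤ 398 gives 67k ≤ 398, so k ≤ 5.
k = 5 is achieved by 5 values at 67 and 5 at 0, total 335; add 63 to one value (staying below 67) to reach 398.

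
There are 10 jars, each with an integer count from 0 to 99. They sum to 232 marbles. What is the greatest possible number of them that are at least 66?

3

Suppose k of them are at least 66. Those contribute at least 66 each and the other 10 − k at least 0 each.
So the total is at least 66k + 0(10 − k) = 0 + 66k. This must be ≤ 232, giving k ≤ 3.
k = 3 is achieved by 3 values at 66 and 7 at 0, total 198; add 34 to one value (staying below 66) to reach 232.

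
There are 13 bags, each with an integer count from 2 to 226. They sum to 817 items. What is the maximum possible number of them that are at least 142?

Suppose k of them are at least 142. Those contribute at least 142 each and the other 13 − k at least 2 each.
So the total is at least 142k + 2(13 − k) = 26 + 140k. This must be ≤ 817, giving k ≤ 5.
k = 5 is achieved by 5 values at 142 and 8 at 2, total 726; add 91 to one value (staying below 142) to reach 817.

5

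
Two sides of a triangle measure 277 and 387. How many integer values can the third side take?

The triangle inequality gives |277 − 387| < c < 277 + 387, i.e. 110 < c < 664.
So c can be any integer from 111 to 663: 553 values.

553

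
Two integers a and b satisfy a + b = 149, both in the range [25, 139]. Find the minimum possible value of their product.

3100

Since a + b is fixed, pushing one of them to its bound minimizes the product.
At the endpoint a = 25, b = 149 − 25 = 124, so ab = 25 × 124 = 3100.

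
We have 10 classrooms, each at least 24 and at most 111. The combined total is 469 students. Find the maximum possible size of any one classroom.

111

To make one classroom as large as possible, make the other 9 as small as possible.
The other 9 contribute at least 9 × 24 = 216, leaving at most 469 − 216 = 253.
But each classroom is capped at 111, so the maximum is 111.
Achievable: one at 111 and the other 9 totalling 358, which fits since 9 × 24 ≤ 358 ≤ 9 × 111.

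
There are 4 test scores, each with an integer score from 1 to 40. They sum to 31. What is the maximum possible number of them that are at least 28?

With k values at 28 or above and the rest at least 1, the sum is at least 4 + 27k.
Since the sum is 31, we need 27k ≤ 27, i.e. k ≤ 1.
k = 1 is achieved by 1 value at 28 and 3 at 1, total 31.

1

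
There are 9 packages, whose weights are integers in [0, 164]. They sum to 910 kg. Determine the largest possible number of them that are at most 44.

Each value at 44 or below falls at least 164 − 44 = 120 short of the ceiling 164.
The ceiling total is 9 × 164 = 1476, and we need 910, so at most ⌊(1476 − 910)/120⌋ = 4 can be that low.
k = 4 is achieved by 4 values at 44 and 5 at 164, total 996; lower one of the 164's by 86 (still > 44) to reach 910.

4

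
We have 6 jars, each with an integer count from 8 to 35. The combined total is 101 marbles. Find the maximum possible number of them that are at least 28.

2

With k values at 28 or above and the rest at least 8, the sum is at least 48 + 20k.
Since the sum is 101, we need 20k ≤ 53, i.e. k ≤ 2.
k = 2 is achieved by 2 values at 28 and 4 at 8, total 88; add 13 to one value (staying below 28) to reach 101.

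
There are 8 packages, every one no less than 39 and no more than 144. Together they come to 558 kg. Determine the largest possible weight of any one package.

144

Maximizing one value means minimizing the remaining 7.
The other 7 contribute at least 7 × 39 = 273, leaving at most 558 − 273 = 285.
But each package is capped at 144, so the maximum is 144.
Achievable: one at 144 and the other 7 totalling 414, which fits since 7 × 39 ≤ 414 ≤ 7 × 144.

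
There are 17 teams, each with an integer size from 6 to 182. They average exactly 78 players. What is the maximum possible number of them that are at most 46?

The total is 17 × 78 = 1326.
Each value at 46 or below falls at least 182 − 46 = 136 short of the ceiling 182.
The ceiling total is 17 × 182 = 3094, and we need 1326, so at most ⌊(3094 − 1326)/136⌋ = 13 can be that low.
k = 13 is achieved by 13 values at 46 and 4 at 182, total 1326.

13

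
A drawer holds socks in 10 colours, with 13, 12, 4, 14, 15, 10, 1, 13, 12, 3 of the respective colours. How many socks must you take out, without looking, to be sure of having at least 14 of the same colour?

In the worst case you take as many as possible of each colour without reaching 14: 13 + 12 + 4 + 13 + 13 + 10 + 1 + 13 + 12 + 3 = 94.
The next one must give 14 of some colour, so 94 + 1 = 95.

95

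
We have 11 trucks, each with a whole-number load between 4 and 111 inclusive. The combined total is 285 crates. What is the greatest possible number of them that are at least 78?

If k of the values are ≥ 78, the total is ≥ 78k + 4(11 − k).
Setting 78k + 4(11 − k) ≤ 285 gives 74k ≤ 241, so k ≤ 3.
k = 3 is achieved by 3 values at 78 and 8 at 4, total 266; add 19 to one value (staying below 78) to reach 285.

3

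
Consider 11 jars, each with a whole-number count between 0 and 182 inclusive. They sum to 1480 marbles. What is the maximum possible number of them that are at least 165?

If k of the values are ≥ 165, the total is ≥ 165k + 0(11 − k).
Setting 165k + 0(11 − k) ≤ 1480 gives 165k ≤ 1480, so k ≤ 8.
k = 8 is achieved by 8 values at 165 and 3 at 0, total 1320; add 160 to one value (staying below 165) to reach 1480.

8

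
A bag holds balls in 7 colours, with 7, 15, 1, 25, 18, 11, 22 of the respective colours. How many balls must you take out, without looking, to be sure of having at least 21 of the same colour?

93

In the worst case you take as many as possible of each colour without reaching 21: 7 + 15 + 1 + 20 + 18 + 11 + 20 = 92.
The next one must give 21 of some colour, so 92 + 1 = 93.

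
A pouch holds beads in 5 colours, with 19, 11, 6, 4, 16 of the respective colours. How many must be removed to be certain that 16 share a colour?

In the worst case you take as many as possible of each colour without reaching 16: 15 + 11 + 6 + 4 + 15 = 51.
The next one must give 16 of some colour, so 51 + 1 = 52.

52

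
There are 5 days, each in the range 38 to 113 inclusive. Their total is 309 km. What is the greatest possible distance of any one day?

To make one day as large as possible, make the other 4 as small as possible.
The other 4 contribute at least 4 × 38 = 152, leaving at most 309 − 152 = 157.
But each day is capped at 113, so the maximum is 113.
Achievable: one at 113 and the other 4 totalling 196, which fits since 4 × 38 ≤ 196 ≤ 4 × 113.

113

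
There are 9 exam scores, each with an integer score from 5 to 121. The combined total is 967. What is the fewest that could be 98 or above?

4

If only k of them are at least 98, the other 9 − k are at most 97, so the total is at most k·121 + (9 − k)·97.
This must reach 967, so k·121 + (9 − k)·97 ≥ 967, giving k ≥ 4.
Exactly 4 works: 4 values at 121 and 5 at 97 total 969; lower one of the high values by 2 (still ≥ 98) to hit 967.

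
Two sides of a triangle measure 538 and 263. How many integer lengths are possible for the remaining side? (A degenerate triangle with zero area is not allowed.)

The triangle inequality gives |538 − 263| < c < 538 + 263, i.e. 275 < c < 801.
So c can be any integer from 276 to 800: 525 values.

525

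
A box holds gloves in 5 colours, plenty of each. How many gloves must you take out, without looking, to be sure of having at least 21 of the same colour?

You could draw 20 of every colour without reaching 21 of any — 100 in all.
One more forces 21 of some colour, so 100 + 1 = 101.

101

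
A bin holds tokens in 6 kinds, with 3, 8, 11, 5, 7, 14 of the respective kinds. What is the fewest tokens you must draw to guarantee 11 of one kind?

In the worst case you take as many as possible of each kind without reaching 11: 3 + 8 + 10 + 5 + 7 + 10 = 43.
The next one must give 11 of some kind, so 43 + 1 = 44.

44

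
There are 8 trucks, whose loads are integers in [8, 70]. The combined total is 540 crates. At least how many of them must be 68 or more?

2

If only k of them are at least 68, the other 8 − k are at most 67, so the total is at most k·70 + (8 − k)·67.
This must reach 540, so k·70 + (8 − k)·67 ≥ 540, giving k ≥ 2.
Exactly 2 works: 2 values at 70 and 6 at 67 total 542; lower one of the high values by 2 (still ≥ 68) to hit 540.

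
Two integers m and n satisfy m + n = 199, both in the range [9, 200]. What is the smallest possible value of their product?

Since m + n is fixed, pushing one of them to its bound minimizes the product.
At the endpoint m = 9, n = 199 − 9 = 190, so mn = 9 × 190 = 1710.

1710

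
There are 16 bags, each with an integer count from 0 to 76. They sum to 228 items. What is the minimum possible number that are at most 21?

6

If only k of them are at most 21, the other 16 − k are at least 22, so the total is at least (16 − k)·22 + k·0.
This is ≤ 228, so (16 − k)·22 + 0k ≤ 228, which gives k ≥ 6.
Exactly 6 works: 6 values at 0 and 10 at 22 total 220; raise one of the low values by 8 (still ≤ 21) to hit 228.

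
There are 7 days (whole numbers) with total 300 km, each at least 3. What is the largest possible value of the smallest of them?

42

The average is 300/7 < 43, so some value is ≤ 42.
Achievable: 1 of them at 42 and 6 at 43 total 300.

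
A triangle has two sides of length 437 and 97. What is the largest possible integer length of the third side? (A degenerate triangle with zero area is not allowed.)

The third side must be less than 437 + 97 = 534.
The largest integer below 534 is 533.

533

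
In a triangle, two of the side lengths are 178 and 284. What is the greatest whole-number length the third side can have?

461

The third side must be less than 178 + 284 = 462.
The largest integer below 462 is 461.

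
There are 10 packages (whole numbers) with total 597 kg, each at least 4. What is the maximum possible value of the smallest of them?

The 10 values sum to 597, so their minimum is at most ⌊597/10⌋ = 59.
Achievable: 3 of them at 59 and 7 at 60 total 597.

59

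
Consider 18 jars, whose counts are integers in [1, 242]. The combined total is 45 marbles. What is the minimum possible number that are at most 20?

17

Each value above 20 is at least 21, contributing at least 21 − 1 = 20 above the floor 1.
The sum exceeds the floor total 18 by 27, so at most ⌊27/20⌋ = 1 exceed 20, and at least 17 are ≤ 20.
Exactly 17 works: 17 values at 1 and 1 at 21 total 38; raise one of the low values by 7 (still ≤ 20) to hit 45.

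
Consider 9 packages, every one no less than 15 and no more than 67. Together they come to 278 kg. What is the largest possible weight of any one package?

67

Maximizing one value means minimizing the remaining 8.
The other 8 contribute at least 8 × 15 = 120, leaving at most 278 − 120 = 158.
But each package is capped at 67, so the maximum is 67.
Achievable: one at 67 and the other 8 totalling 211, which fits since 8 × 15 ≤ 211 ≤ 8 × 67.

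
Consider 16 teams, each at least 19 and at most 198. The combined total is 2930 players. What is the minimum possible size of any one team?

19

To make one team as small as possible, make the other 15 as large as possible.
The other 15 can take up 15 × 198 = 2970 ≥ 2930 − 19, so one team can sit at its floor of 19.
Achievable: one at 19 and the other 15 totalling 2911, which fits since 15 × 19 ≤ 2911 ≤ 15 × 198.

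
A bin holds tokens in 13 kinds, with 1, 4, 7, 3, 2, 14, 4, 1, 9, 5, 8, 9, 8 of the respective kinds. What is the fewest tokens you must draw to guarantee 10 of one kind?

71

In the worst case you take as many as possible of each kind without reaching 10: 1 + 4 + 7 + 3 + 2 + 9 + 4 + 1 + 9 + 5 + 8 + 9 + 8 = 70.
The next one must give 10 of some kind, so 70 + 1 = 71.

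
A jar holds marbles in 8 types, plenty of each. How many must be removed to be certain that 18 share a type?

You could draw 17 of every type without reaching 18 of any — 136 in all.
One more forces 18 of some type, so 136 + 1 = 137.

137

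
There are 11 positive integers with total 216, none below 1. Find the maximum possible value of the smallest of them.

The 11 values sum to 216, so their minimum is at most ⌊216/11⌋ = 19.
Equality holds with 4 values of 19 and 7 values of 20.

19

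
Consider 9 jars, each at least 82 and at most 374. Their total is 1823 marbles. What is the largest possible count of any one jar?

Maximizing one value means minimizing the remaining 8.
The other 8 contribute at least 8 × 82 = 656, leaving at most 1823 − 656 = 1167.
But each jar is capped at 374, so the maximum is 374.
Achievable: one at 374 and the other 8 totalling 1449, which fits since 8 × 82 ≤ 1449 ≤ 8 × 374.

374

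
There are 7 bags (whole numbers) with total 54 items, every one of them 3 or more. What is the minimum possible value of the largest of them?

8

Some value must be at least ⌈54/7⌉ = 8, since 7 × 7 = 49 < 54.
Taking 2 copies of 7 and 5 copies of 8 gives exactly 54, so 8 is attained.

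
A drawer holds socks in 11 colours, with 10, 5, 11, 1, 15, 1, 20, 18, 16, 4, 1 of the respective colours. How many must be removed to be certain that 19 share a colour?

In the worst case you take as many as possible of each colour without reaching 19: 10 + 5 + 11 + 1 + 15 + 1 + 18 + 18 + 16 + 4 + 1 = 100.
The next one must give 19 of some colour, so 100 + 1 = 101.

101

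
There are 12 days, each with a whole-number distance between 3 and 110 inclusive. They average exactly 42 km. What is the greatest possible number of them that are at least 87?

The total is 12 × 42 = 504.
With k values at 87 or above and the rest at least 3, the sum is at least 36 + 84k.
Since the sum is 504, we need 84k ≤ 468, i.e. k ≤ 5.
k = 5 is achieved by 5 values at 87 and 7 at 3, total 456; add 48 to one value (staying below 87) to reach 504.

5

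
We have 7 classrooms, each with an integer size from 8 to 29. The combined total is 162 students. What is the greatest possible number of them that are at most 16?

3

Each value at 16 or below falls at least 29 − 16 = 13 short of the ceiling 29.
The ceiling total is 7 × 29 = 203, and we need 162, so at most ⌊(203 − 162)/13⌋ = 3 can be that low.
k = 3 is achieved by 3 values at 16 and 4 at 29, total 164; lower one of the 29's by 2 (still > 16) to reach 162.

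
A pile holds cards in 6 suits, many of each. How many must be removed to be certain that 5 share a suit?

25

In the worst case you draw 4 of each of the 6 suits: 6 × 4 = 24.
One more forces 5 of some suit, so 24 + 1 = 25.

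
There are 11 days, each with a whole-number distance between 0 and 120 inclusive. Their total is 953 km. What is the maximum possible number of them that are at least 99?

If k of the values are ≥ 99, the total is ≥ 99k + 0(11 − k).
Setting 99k + 0(11 − k) ≤ 953 gives 99k ≤ 953, so k ≤ 9.
k = 9 is achieved by 9 values at 99 and 2 at 0, total 891; add 62 to one value (staying below 99) to reach 953.

9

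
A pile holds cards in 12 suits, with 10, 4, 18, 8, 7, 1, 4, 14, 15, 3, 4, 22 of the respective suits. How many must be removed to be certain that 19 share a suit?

107

In the worst case you take as many as possible of each suit without reaching 19: 10 + 4 + 18 + 8 + 7 + 1 + 4 + 14 + 15 + 3 + 4 + 18 = 106.
The next one must give 19 of some suit, so 106 + 1 = 107.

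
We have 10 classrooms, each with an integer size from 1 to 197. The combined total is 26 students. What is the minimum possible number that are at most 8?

8

Let j be the number exceeding 8. Then the total is ≥ 9·j + 1·(10 − j) = 10 + 8j.
So 8j ≤ 16 and j ≤ 2; hence at least 10 − 2 = 8 are ≤ 8.
Exactly 8 works: 8 values at 1 and 2 at 9 total 26.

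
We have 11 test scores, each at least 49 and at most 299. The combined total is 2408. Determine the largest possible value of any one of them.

299

To make one score as large as possible, make the other 10 as small as possible.
The other 10 contribute at least 10 × 49 = 490, leaving at most 2408 − 490 = 1918.
But each score is capped at 299, so the maximum is 299.
Achievable: one at 299 and the other 10 totalling 2109, which fits since 10 × 49 ≤ 2109 ≤ 10 × 299.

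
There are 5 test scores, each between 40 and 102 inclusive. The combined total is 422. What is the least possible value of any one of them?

40

Minimizing one value means maximizing the remaining 4.
The other 4 can take up 4 × 102 = 408 ≥ 422 − 40, so one score can sit at its floor of 40.
Achievable: one at 40 and the other 4 totalling 382, which fits since 4 × 40 ≤ 382 ≤ 4 × 102.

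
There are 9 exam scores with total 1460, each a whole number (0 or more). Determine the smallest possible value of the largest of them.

The 9 values sum to 1460, so their maximum is at least ⌈1460/9⌉ = 163.
Taking 7 copies of 162 and 2 copies of 163 gives exactly 1460, so 163 is attained.

163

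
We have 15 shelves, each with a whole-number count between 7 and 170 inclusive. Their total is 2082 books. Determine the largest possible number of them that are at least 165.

Suppose k of them are at least 165. Those contribute at least 165 each and the other 15 − k at least 7 each.
So the total is at least 165k + 7(15 − k) = 105 + 158k. This must be ≤ 2082, giving k ≤ 12.
k = 12 is achieved by 12 values at 165 and 3 at 7, total 2001; add 81 to one value (staying below 165) to reach 2082.

12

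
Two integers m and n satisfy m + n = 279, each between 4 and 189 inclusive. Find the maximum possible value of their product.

mn = m(279 − m) is maximized when m is as near 279/2 as the bounds allow.
Taking m = 139 and n = 140 (both in [4, 189]) gives mn = 19460.

19460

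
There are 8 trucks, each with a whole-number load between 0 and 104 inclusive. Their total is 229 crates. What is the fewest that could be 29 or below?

Each value above 29 is at least 30, contributing at least 30 − 0 = 30 above the floor 0.
The sum exceeds the floor total 0 by 229, so at most ⌊229/30⌋ = 7 exceed 29, and at least 1 are ≤ 29.
Exactly 1 works: 1 value at 0 and 7 at 30 total 210; raise one of the low values by 19 (still ≤ 29) to hit 229.

1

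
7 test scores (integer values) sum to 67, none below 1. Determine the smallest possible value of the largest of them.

Some value must be at least ⌈67/7⌉ = 10, since 7 × 9 = 63 < 67.
Taking 3 copies of 9 and 4 copies of 10 gives exactly 67, so 10 is attained.

10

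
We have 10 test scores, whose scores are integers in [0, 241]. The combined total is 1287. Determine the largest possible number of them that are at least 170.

Suppose k of them are at least 170. Those contribute at least 170 each and the other 10 − k at least 0 each.
So the total is at least 170k + 0(10 − k) = 0 + 170k. This must be ≤ 1287, giving k ≤ 7.
k = 7 is achieved by 7 values at 170 and 3 at 0, total 1190; add 97 to one value (staying below 170) to reach 1287.

7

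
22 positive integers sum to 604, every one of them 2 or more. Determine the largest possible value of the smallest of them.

The average is 604/22 < 28, so some value is ≤ 27.
Achievable: 12 of them at 27 and 10 at 28 total 604.

27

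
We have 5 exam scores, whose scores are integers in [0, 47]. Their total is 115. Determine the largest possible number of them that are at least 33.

With k values at 33 or above and the rest at least 0, the sum is at least 0 + 33k.
Since the sum is 115, we need 33k ≤ 115, i.e. k ≤ 3.
k = 3 is achieved by 3 values at 33 and 2 at 0, total 99; add 16 to one value (staying below 33) to reach 115.

3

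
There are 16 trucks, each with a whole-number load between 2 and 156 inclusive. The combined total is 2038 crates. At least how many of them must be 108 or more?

7

Each value short of 108 is at most 107, costing at least 156 − 107 = 49 against the maximum total of 2496.
We can afford to lose at most 2496 − 2038 = 458, so at most ⌊458/49⌋ = 9 fall short, and at least 7 are ≥ 108.
Exactly 7 works: 7 values at 156 and 9 at 107 total 2055; lower one of the high values by 17 (still ≥ 108) to hit 2038.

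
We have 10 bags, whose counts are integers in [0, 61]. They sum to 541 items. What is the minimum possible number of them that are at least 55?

1

Each value short of 55 is at most 54, costing at least 61 − 54 = 7 against the maximum total of 610.
We can afford to lose at most 610 − 541 = 69, so at most ⌊69/7⌋ = 9 fall short, and at least 1 are ≥ 55.
Exactly 1 works: 1 value at 61 and 9 at 54 total 547; lower one of the high values by 6 (still ≥ 55) to hit 541.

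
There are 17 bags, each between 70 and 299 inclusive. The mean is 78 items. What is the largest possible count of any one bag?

Maximizing one value means minimizing the remaining 16.
The total is 17 × 78 = 1326.
The other 16 contribute at least 16 × 70 = 1120, leaving at most 1326 − 1120 = 206.
Since 206 ≤ 299, this is achievable: one at 206 and 16 at 70.

206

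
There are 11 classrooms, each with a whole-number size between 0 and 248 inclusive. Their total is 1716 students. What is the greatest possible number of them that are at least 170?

10

If k of the values are ≥ 170, the total is ≥ 170k + 0(11 − k).
Setting 170k + 0(11 − k) ≤ 1716 gives 170k ≤ 1716, so k ≤ 10.
k = 10 is achieved by 10 values at 170 and 1 at 0, total 1700; add 16 to one value (staying below 170) to reach 1716.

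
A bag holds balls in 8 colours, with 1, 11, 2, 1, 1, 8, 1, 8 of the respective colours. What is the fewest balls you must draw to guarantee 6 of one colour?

In the worst case you take as many as possible of each colour without reaching 6: 1 + 5 + 2 + 1 + 1 + 5 + 1 + 5 = 21.
The next one must give 6 of some colour, so 21 + 1 = 22.

22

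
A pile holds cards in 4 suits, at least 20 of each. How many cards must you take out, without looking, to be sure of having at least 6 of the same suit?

You could draw 5 of every suit without reaching 6 of any — 20 in all.
One more forces 6 of some suit, so 20 + 1 = 21.

21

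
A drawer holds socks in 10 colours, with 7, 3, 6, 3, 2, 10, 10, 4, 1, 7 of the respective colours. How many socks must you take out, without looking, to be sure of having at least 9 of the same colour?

50

In the worst case you take as many as possible of each colour without reaching 9: 7 + 3 + 6 + 3 + 2 + 8 + 8 + 4 + 1 + 7 = 49.
The next one must give 9 of some colour, so 49 + 1 = 50.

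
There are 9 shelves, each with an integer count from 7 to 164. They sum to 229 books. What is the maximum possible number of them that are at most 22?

8

Each value at 22 or below falls at least 164 − 22 = 142 short of the ceiling 164.
The ceiling total is 9 × 164 = 1476, and we need 229, so at most ⌊(1476 − 229)/142⌋ = 8 can be that low.
k = 8 is achieved by 8 values at 22 and 1 at 164, total 340; lower one of the 164's by 111 (still > 22) to reach 229.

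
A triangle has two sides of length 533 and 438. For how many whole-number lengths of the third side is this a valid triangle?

The triangle inequality gives |533 − 438| < c < 533 + 438, i.e. 95 < c < 971.
So c can be any integer from 96 to 970: 875 values.

875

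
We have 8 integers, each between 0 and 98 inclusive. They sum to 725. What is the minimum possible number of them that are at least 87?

4

If only k of them are at least 87, the other 8 − k are at most 86, so the total is at most k·98 + (8 − k)·86.
This must reach 725, so k·98 + (8 − k)·86 ≥ 725, giving k ≥ 4.
Exactly 4 works: 4 values at 98 and 4 at 86 total 736; lower one of the high values by 11 (still ≥ 87) to hit 725.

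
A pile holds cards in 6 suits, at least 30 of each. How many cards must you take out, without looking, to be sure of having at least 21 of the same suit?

121

You could draw 20 of every suit without reaching 21 of any — 120 in all.
One more forces 21 of some suit, so 120 + 1 = 121.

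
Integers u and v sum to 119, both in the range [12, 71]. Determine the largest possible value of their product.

3540

With u + v fixed, uv peaks when the two are closest together.
Taking u = 59 and v = 60 (both in [12, 71]) gives uv = 3540.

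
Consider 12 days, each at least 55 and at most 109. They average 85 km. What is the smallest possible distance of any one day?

55

Minimizing one value means maximizing the remaining 11.
The total is 12 × 85 = 1020.
The other 11 can take up 11 × 109 = 1199 ≥ 1020 − 55, so one day can sit at its floor of 55.
Achievable: one at 55 and the other 11 totalling 965, which fits since 11 × 55 ≤ 965 ≤ 11 × 109.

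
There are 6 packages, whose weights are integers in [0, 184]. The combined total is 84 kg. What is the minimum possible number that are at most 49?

5

Let j be the number exceeding 49. Then the total is ≥ 50·j + 0·(6 − j) = 0 + 50j.
So 50j ≤ 84 and j ≤ 1; hence at least 6 − 1 = 5 are ≤ 49.
Exactly 5 works: 5 values at 0 and 1 at 50 total 50; raise one of the low values by 34 (still ≤ 49) to hit 84.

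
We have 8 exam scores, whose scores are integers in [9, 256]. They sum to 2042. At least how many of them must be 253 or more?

Suppose at most 8 − j of them reach 253; then j values are ≤ 252 and the rest ≤ 256.
The total is then ≤ 252·j + 256·(8 − j) = 2048 − 4j. For this to be ≥ 2042 we need j ≤ 1, so at least 8 − 1 = 7 must reach 253.
Exactly 7 works: 7 values at 256 and 1 at 252 total 2044; lower one of the high values by 2 (still ≥ 253) to hit 2042.

7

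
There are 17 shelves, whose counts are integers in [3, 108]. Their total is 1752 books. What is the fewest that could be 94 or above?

12

Suppose at most 17 − j of them reach 94; then j values are ≤ 93 and the rest ≤ 108.
The total is then ≤ 93·j + 108·(17 − j) = 1836 − 15j. For this to be ≥ 1752 we need j ≤ 5, so at least 17 − 5 = 12 must reach 94.
Exactly 12 works: 12 values at 108 and 5 at 93 total 1761; lower one of the high values by 9 (still ≥ 94) to hit 1752.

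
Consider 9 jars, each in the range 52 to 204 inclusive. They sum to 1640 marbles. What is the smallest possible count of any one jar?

52

Minimizing one value means maximizing the remaining 8.
The other 8 can take up 8 × 204 = 1632 ≥ 1640 − 52, so one jar can sit at its floor of 52.
Achievable: one at 52 and the other 8 totalling 1588, which fits since 8 × 52 ≤ 1588 ≤ 8 × 204.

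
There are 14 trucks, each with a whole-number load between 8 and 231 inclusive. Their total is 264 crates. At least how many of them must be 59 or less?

If only k of them are at most 59, the other 14 − k are at least 60, so the total is at least (14 − k)·60 + k·8.
This is ≤ 264, so (14 − k)·60 + 8k ≤ 264, which gives k ≥ 12.
Exactly 12 works: 12 values at 8 and 2 at 60 total 216; raise one of the low values by 48 (still ≤ 59) to hit 264.

12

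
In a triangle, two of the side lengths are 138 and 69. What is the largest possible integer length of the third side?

The third side must be less than 138 + 69 = 207.
The largest integer below 207 is 206.

206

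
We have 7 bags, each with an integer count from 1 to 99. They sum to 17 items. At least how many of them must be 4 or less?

If only k of them are at most 4, the other 7 − k are at least 5, so the total is at least (7 − k)·5 + k·1.
This is ≤ 17, so (7 − k)·5 + 1k ≤ 17, which gives k ≥ 5.
Exactly 5 works: 5 values at 1 and 2 at 5 total 15; raise one of the low values by 2 (still ≤ 4) to hit 17.

5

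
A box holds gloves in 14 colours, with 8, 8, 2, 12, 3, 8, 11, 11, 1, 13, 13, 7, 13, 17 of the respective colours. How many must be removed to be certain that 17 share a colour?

127

In the worst case you take as many as possible of each colour without reaching 17: 8 + 8 + 2 + 12 + 3 + 8 + 11 + 11 + 1 + 13 + 13 + 7 + 13 + 16 = 126.
The next one must give 17 of some colour, so 126 + 1 = 127.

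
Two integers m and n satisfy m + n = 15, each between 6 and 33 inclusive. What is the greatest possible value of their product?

For a fixed sum, the product mn is largest when m and n are as close as possible.
Taking m = 7 and n = 8 (both in [6, 33]) gives mn = 56.

56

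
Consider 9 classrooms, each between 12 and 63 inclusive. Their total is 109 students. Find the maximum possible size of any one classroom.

Maximizing one value means minimizing the remaining 8.
The other 8 contribute at least 8 × 12 = 96, leaving at most 109 − 96 = 13.
Since 13 ≤ 63, this is achievable: one at 13 and 8 at 12.

13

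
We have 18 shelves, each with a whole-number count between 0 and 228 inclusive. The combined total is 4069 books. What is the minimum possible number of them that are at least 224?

11

If only k of them are at least 224, the other 18 − k are at most 223, so the total is at most k·228 + (18 − k)·223.
This must reach 4069, so k·228 + (18 − k)·223 ≥ 4069, giving k ≥ 11.
Exactly 11 works: 11 values at 228 and 7 at 223 total 4069.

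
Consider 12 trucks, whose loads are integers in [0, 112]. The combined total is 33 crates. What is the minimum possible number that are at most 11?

10

Each value above 11 is at least 12, contributing at least 12 − 0 = 12 above the floor 0.
The sum exceeds the floor total 0 by 33, so at most ⌊33/12⌋ = 2 exceed 11, and at least 10 are ≤ 11.
Exactly 10 works: 10 values at 0 and 2 at 12 total 24; raise one of the low values by 9 (still ≤ 11) to hit 33.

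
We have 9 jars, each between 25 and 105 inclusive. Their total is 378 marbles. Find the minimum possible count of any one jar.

25

To make one jar as small as possible, make the other 8 as large as possible.
The other 8 can take up 8 × 105 = 840 ≥ 378 − 25, so one jar can sit at its floor of 25.
Achievable: one at 25 and the other 8 totalling 353, which fits since 8 × 25 ≤ 353 ≤ 8 × 105.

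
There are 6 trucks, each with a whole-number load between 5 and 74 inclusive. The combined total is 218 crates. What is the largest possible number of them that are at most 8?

Suppose k of them are at most 8. Those contribute at most 8 each and the rest at most 74 each.
So the total is at most 8k + 74(6 − k) = 444 − 66k. This must still be ≥ 218, so k ≤ 3.
k = 3 is achieved by 3 values at 8 and 3 at 74, total 246; lower one of the 74's by 28 (still > 8) to reach 218.

3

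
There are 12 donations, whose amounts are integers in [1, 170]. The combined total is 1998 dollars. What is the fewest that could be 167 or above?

If only k of them are at least 167, the other 12 − k are at most 166, so the total is at most k·170 + (12 − k)·166.
This must reach 1998, so k·170 + (12 − k)·166 ≥ 1998, giving k ≥ 2.
Exactly 2 works: 2 values at 170 and 10 at 166 total 2000; lower one of the high values by 2 (still ≥ 167) to hit 1998.

2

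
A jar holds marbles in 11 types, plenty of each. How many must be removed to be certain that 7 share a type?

67

In the worst case you draw 6 of each of the 11 types: 11 × 6 = 66.
One more forces 7 of some type, so 66 + 1 = 67.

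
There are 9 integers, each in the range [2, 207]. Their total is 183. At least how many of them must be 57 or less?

If only k of them are at most 57, the other 9 − k are at least 58, so the total is at least (9 − k)·58 + k·2.
This is ≤ 183, so (9 − k)·58 + 2k ≤ 183, which gives k ≥ 7.
Exactly 7 works: 7 values at 2 and 2 at 58 total 130; raise one of the low values by 53 (still ≤ 57) to hit 183.

7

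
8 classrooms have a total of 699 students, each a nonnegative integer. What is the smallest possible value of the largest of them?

The average is 699/8 > 87, so not all 8 can be 87 or less; the largest is ≥ 88.
Taking 5 copies of 87 and 3 copies of 88 gives exactly 699, so 88 is attained.

88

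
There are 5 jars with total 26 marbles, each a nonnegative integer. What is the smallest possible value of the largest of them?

Some value must be at least ⌈26/5⌉ = 6, since 5 × 5 = 25 < 26.
Achievable: 1 of them at 6 and 4 at 5 total 26.

6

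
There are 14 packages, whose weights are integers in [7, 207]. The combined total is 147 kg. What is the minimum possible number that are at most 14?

Let j be the number exceeding 14. Then the total is ≥ 15·j + 7·(14 − j) = 98 + 8j.
So 8j ≤ 49 and j ≤ 6; hence at least 14 − 6 = 8 are ≤ 14.
Exactly 8 works: 8 values at 7 and 6 at 15 total 146; raise one of the low values by 1 (still ≤ 14) to hit 147.

8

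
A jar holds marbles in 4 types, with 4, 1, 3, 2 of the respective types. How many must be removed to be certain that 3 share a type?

8

In the worst case you take as many as possible of each type without reaching 3: 2 + 1 + 2 + 2 = 7.
The next one must give 3 of some type, so 7 + 1 = 8.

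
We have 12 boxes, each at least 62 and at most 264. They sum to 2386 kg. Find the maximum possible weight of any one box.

264

To make one box as large as possible, make the other 11 as small as possible.
The other 11 contribute at least 11 × 62 = 682, leaving at most 2386 − 682 = 1704.
But each box is capped at 264, so the maximum is 264.
Achievable: one at 264 and the other 11 totalling 2122, which fits since 11 × 62 ≤ 2122 ≤ 11 × 264.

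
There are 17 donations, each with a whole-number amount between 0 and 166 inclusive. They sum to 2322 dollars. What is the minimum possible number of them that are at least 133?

If only k of them are at least 133, the other 17 − k are at most 132, so the total is at most k·166 + (17 − k)·132.
This must reach 2322, so k·166 + (17 − k)·132 ≥ 2322, giving k ≥ 3.
Exactly 3 works: 3 values at 166 and 14 at 132 total 2346; lower one of the high values by 24 (still ≥ 133) to hit 2322.

3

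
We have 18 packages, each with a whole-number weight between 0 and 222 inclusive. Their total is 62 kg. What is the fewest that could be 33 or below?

Let j be the number exceeding 33. Then the total is ≥ 34·j + 0·(18 − j) = 0 + 34j.
So 34j ≤ 62 and j ≤ 1; hence at least 18 − 1 = 17 are ≤ 33.
Exactly 17 works: 17 values at 0 and 1 at 34 total 34; raise one of the low values by 28 (still ≤ 33) to hit 62.

17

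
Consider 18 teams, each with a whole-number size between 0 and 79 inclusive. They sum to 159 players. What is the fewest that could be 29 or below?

13

Each value above 29 is at least 30, contributing at least 30 − 0 = 30 above the floor 0.
The sum exceeds the floor total 0 by 159, so at most ⌊159/30⌋ = 5 exceed 29, and at least 13 are ≤ 29.
Exactly 13 works: 13 values at 0 and 5 at 30 total 150; raise one of the low values by 9 (still ≤ 29) to hit 159.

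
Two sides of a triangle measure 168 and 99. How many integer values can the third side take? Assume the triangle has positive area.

The triangle inequality gives |168 − 99| < c < 168 + 99, i.e. 69 < c < 267.
So c can be any integer from 70 to 266: 197 values.

197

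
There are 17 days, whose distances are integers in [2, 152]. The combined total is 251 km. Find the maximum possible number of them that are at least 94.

2

If k of the values are ≥ 94, the total is ≥ 94k + 2(17 − k).
Setting 94k + 2(17 − k) ≤ 251 gives 92k ≤ 217, so k ≤ 2.
k = 2 is achieved by 2 values at 94 and 15 at 2, total 218; add 33 to one value (staying below 94) to reach 251.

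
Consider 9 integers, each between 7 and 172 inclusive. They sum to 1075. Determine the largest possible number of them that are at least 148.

7

If k of the values are ≥ 148, the total is ≥ 148k + 7(9 − k).
Setting 148k + 7(9 − k) ≤ 1075 gives 141k ≤ 1012, so k ≤ 7.
k = 7 is achieved by 7 values at 148 and 2 at 7, total 1050; add 25 to one value (staying below 148) to reach 1075.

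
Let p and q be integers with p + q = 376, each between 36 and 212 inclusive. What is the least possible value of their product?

34768

pq = p(376 − p) is concave in p, so over [164, 212] it is minimized at an endpoint.
At the endpoint p = 164, q = 376 − 164 = 212, so pq = 164 × 212 = 34768.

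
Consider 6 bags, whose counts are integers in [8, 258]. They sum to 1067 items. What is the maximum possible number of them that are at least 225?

4

Suppose k of them are at least 225. Those contribute at least 225 each and the other 6 − k at least 8 each.
So the total is at least 225k + 8(6 − k) = 48 + 217k. This must be ≤ 1067, giving k ≤ 4.
k = 4 is achieved by 4 values at 225 and 2 at 8, total 916; add 151 to one value (staying below 225) to reach 1067.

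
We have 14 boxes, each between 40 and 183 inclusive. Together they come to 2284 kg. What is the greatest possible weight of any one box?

183

Maximizing one value means minimizing the remaining 13.
The other 13 contribute at least 13 × 40 = 520, leaving at most 2284 − 520 = 1764.
But each box is capped at 183, so the maximum is 183.
Achievable: one at 183 and the other 13 totalling 2101, which fits since 13 × 40 ≤ 2101 ≤ 13 × 183.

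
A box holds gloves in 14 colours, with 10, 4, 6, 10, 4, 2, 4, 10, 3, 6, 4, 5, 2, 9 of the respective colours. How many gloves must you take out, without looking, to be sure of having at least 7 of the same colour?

In the worst case you take as many as possible of each colour without reaching 7: 6 + 4 + 6 + 6 + 4 + 2 + 4 + 6 + 3 + 6 + 4 + 5 + 2 + 6 = 64.
The next one must give 7 of some colour, so 64 + 1 = 65.

65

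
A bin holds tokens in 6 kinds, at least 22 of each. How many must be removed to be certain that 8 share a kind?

In the worst case you draw 7 of each of the 6 kinds: 6 × 7 = 42.
One more forces 8 of some kind, so 42 + 1 = 43.

43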